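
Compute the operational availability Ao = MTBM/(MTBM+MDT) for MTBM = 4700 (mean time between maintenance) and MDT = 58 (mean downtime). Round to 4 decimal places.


MTBM = 4700
MDT = 58
MTBM + MDT = 4758
Ao = 4700 / 4758
Ao = 0.9878

0.9878


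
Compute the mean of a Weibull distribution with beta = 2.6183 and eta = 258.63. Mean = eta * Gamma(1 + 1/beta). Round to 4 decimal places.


beta = 2.6183, eta = 258.63
1/beta = 0.3819
1 + 1/beta = 1.3819
Gamma(1.3819) = 0.8884
Mean = 258.63 * 0.8884
Mean = 229.7665

229.7665


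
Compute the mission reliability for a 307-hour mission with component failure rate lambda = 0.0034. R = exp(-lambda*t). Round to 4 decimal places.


lambda = 0.0034
mission_time = 307
lambda * t = 0.0034 * 307 = 1.0438
R = exp(-1.0438)
R = 0.3521

0.3521


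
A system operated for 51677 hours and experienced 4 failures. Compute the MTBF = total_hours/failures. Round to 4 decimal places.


total_hours = 51677
failures = 4
MTBF = 51677 / 4
MTBF = 12919.25

12919.25


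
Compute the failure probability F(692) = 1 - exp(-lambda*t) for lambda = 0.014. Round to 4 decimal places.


lambda = 0.014, t = 692
lambda * t = 9.688
exp(-9.688) = 0.0001
F(t) = 1 - 0.0001
F(t) = 0.9999

0.9999


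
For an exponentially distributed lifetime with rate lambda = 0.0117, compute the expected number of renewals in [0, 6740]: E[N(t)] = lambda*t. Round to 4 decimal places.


lambda = 0.0117
t = 6740
E[N(t)] = lambda * t
E[N(t)] = 0.0117 * 6740
E[N(t)] = 78.858

78.858


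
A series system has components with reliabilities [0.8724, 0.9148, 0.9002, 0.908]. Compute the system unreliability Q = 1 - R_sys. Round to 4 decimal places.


Components: [0.8724, 0.9148, 0.9002, 0.908]
After component 1: product = 0.8724
After component 2: product = 0.7981
After component 3: product = 0.7184
After component 4: product = 0.6523
R_sys = 0.6523
Q = 1 - 0.6523 = 0.3477

0.3477


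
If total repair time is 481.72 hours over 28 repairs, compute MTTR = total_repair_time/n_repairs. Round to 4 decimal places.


total_repair_time = 481.72
n_repairs = 28
MTTR = 481.72 / 28
MTTR = 17.2043

17.2043


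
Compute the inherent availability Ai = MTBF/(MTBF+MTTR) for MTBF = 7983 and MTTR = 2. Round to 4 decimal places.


MTBF = 7983
MTTR = 2
MTBF + MTTR = 7985
Ai = 7983 / 7985
Ai = 0.9997

0.9997


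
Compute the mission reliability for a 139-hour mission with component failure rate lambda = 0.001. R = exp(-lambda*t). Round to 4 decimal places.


lambda = 0.001
mission_time = 139
lambda * t = 0.001 * 139 = 0.139
R = exp(-0.139)
R = 0.8702

0.8702


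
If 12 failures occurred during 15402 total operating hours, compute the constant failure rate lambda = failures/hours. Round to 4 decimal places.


failures = 12
total_hours = 15402
lambda = 12 / 15402
lambda = 0.0008

0.0008


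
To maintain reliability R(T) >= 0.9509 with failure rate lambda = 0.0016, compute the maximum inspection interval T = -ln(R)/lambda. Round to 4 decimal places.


R_target = 0.9509
lambda = 0.0016
-ln(0.9509) = 0.0503
T = 0.0503 / 0.0016
T = 31.4665

31.4665


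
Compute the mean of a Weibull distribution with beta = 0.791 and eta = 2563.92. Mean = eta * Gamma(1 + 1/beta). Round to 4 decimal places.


beta = 0.791, eta = 2563.92
1/beta = 1.2642
1 + 1/beta = 2.2642
Gamma(2.2642) = 1.1423
Mean = 2563.92 * 1.1423
Mean = 2928.8455

2928.8455


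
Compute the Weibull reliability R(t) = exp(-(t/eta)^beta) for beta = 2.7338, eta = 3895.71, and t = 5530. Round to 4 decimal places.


beta = 2.7338, eta = 3895.71, t = 5530
t/eta = 5530 / 3895.71 = 1.4195
(t/eta)^beta = 1.4195^2.7338 = 2.6057
R(t) = exp(-2.6057)
R(t) = 0.0739

0.0739


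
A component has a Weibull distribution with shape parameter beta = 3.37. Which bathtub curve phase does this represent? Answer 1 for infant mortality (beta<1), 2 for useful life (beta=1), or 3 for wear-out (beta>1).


beta = 3.37
Compare beta to 1:
beta < 1 => infant mortality (phase 1)
beta = 1 => useful life (phase 2)
beta > 1 => wear-out (phase 3)
Since beta = 3.37, this is wear-out (increasing failure rate)
Phase = 3

3


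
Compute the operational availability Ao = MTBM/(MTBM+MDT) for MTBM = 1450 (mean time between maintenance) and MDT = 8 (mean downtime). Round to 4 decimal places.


MTBM = 1450
MDT = 8
MTBM + MDT = 1458
Ao = 1450 / 1458
Ao = 0.9945

0.9945


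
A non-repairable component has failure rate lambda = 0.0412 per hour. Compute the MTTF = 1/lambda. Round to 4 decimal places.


lambda = 0.0412
MTTF = 1 / 0.0412
MTTF = 24.2718

24.2718


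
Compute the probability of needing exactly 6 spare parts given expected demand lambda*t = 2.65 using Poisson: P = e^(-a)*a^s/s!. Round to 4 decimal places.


a = 2.65, s = 6
e^(-a) = e^(-2.65) = 0.0707
a^s = 2.65^6 = 346.3181
s! = 720
P = 0.0707 * 346.3181 / 720
P = 0.034

0.034


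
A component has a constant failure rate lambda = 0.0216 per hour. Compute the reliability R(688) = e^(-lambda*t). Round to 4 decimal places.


lambda = 0.0216
t = 688
lambda * t = 14.8608
R(t) = e^(-14.8608)
R(t) = 0.0

0.0


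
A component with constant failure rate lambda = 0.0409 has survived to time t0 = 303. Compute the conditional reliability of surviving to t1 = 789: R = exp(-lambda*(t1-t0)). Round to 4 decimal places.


lambda = 0.0409
t0 = 303, t1 = 789
t1 - t0 = 486
lambda * (t1-t0) = 0.0409 * 486 = 19.8774
R = exp(-19.8774)
R = 0.0

0.0


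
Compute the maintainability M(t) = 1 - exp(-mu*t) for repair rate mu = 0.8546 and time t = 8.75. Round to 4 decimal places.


mu = 0.8546, t = 8.75
mu * t = 0.8546 * 8.75 = 7.4778
exp(-7.4778) = 0.0006
M(t) = 1 - 0.0006
M(t) = 0.9994

0.9994


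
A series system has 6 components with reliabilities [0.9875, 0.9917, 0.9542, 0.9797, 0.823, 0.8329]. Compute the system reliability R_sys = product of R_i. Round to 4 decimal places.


Components: [0.9875, 0.9917, 0.9542, 0.9797, 0.823, 0.8329]
After component 1 (R=0.9875): product = 0.9875
After component 2 (R=0.9917): product = 0.9793
After component 3 (R=0.9542): product = 0.9345
After component 4 (R=0.9797): product = 0.9155
After component 5 (R=0.823): product = 0.7534
After component 6 (R=0.8329): product = 0.6275
R_sys = 0.6275

0.6275


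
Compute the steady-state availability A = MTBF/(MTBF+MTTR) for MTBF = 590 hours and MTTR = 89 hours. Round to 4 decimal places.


MTBF = 590
MTTR = 89
MTBF + MTTR = 679
A = 590 / 679
A = 0.8689

0.8689


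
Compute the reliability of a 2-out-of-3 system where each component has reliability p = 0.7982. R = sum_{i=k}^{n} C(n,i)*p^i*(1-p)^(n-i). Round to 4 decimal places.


k = 2, n = 3, p = 0.7982
i=2: C(3,2)=3 * 0.7982^2 * 0.2018^1 = 0.3857
i=3: C(3,3)=1 * 0.7982^3 * 0.2018^0 = 0.5086
R = sum of terms = 0.8943

0.8943


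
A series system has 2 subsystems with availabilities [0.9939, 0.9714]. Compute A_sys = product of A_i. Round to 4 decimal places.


Subsystems: [0.9939, 0.9714]
After subsystem 1 (A=0.9939): product = 0.9939
After subsystem 2 (A=0.9714): product = 0.9655
A_sys = 0.9655

0.9655


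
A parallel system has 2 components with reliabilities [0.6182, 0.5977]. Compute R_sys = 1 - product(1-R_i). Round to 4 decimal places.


Components: [0.6182, 0.5977]
(1 - 0.6182) = 0.3818, running product = 0.3818
(1 - 0.5977) = 0.4023, running product = 0.1536
Product of (1-R_i) = 0.1536
R_sys = 1 - 0.1536 = 0.8464

0.8464


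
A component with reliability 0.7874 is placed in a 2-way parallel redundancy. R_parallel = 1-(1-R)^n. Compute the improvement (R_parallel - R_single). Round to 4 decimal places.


R_single = 0.7874, n = 2
1 - R_single = 0.2126
(1 - R_single)^n = 0.2126^2 = 0.0452
R_parallel = 1 - 0.0452 = 0.9548
Improvement = 0.9548 - 0.7874
Improvement = 0.1674

0.1674


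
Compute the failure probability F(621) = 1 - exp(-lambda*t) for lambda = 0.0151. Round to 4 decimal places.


lambda = 0.0151, t = 621
lambda * t = 9.3771
exp(-9.3771) = 0.0001
F(t) = 1 - 0.0001
F(t) = 0.9999

0.9999


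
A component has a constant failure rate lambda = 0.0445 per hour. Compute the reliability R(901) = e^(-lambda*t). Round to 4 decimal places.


lambda = 0.0445
t = 901
lambda * t = 40.0945
R(t) = e^(-40.0945)
R(t) = 0.0

0.0


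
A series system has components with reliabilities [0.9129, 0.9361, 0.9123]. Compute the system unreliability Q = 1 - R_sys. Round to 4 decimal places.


Components: [0.9129, 0.9361, 0.9123]
After component 1: product = 0.9129
After component 2: product = 0.8546
After component 3: product = 0.7796
R_sys = 0.7796
Q = 1 - 0.7796 = 0.2204

0.2204


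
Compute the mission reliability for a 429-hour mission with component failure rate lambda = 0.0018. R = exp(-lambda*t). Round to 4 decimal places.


lambda = 0.0018
mission_time = 429
lambda * t = 0.0018 * 429 = 0.7722
R = exp(-0.7722)
R = 0.462

0.462


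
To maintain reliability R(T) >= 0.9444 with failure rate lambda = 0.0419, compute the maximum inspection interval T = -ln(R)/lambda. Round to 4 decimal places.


R_target = 0.9444
lambda = 0.0419
-ln(0.9444) = 0.0572
T = 0.0572 / 0.0419
T = 1.3653

1.3653


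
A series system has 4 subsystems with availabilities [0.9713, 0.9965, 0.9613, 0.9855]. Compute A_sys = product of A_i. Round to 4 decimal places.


Subsystems: [0.9713, 0.9965, 0.9613, 0.9855]
After subsystem 1 (A=0.9713): product = 0.9713
After subsystem 2 (A=0.9965): product = 0.9679
After subsystem 3 (A=0.9613): product = 0.9304
After subsystem 4 (A=0.9855): product = 0.917
A_sys = 0.917

0.917


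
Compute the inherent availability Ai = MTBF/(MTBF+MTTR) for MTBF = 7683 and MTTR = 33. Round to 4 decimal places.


MTBF = 7683
MTTR = 33
MTBF + MTTR = 7716
Ai = 7683 / 7716
Ai = 0.9957

0.9957


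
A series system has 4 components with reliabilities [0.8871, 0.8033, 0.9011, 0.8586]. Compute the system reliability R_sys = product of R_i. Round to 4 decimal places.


Components: [0.8871, 0.8033, 0.9011, 0.8586]
After component 1 (R=0.8871): product = 0.8871
After component 2 (R=0.8033): product = 0.7126
After component 3 (R=0.9011): product = 0.6421
After component 4 (R=0.8586): product = 0.5513
R_sys = 0.5513

0.5513


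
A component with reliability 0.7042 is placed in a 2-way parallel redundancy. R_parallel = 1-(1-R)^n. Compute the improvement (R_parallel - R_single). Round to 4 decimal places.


R_single = 0.7042, n = 2
1 - R_single = 0.2958
(1 - R_single)^n = 0.2958^2 = 0.0875
R_parallel = 1 - 0.0875 = 0.9125
Improvement = 0.9125 - 0.7042
Improvement = 0.2083

0.2083


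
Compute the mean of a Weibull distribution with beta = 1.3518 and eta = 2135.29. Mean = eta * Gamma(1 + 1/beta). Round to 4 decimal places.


beta = 1.3518, eta = 2135.29
1/beta = 0.7398
1 + 1/beta = 1.7398
Gamma(1.7398) = 0.9168
Mean = 2135.29 * 0.9168
Mean = 1957.5742

1957.5742


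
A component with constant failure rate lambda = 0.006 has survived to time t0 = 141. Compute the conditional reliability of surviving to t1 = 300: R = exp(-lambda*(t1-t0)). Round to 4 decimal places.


lambda = 0.006
t0 = 141, t1 = 300
t1 - t0 = 159
lambda * (t1-t0) = 0.006 * 159 = 0.954
R = exp(-0.954)
R = 0.3852

0.3852


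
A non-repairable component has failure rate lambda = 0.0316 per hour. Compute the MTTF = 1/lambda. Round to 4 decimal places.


lambda = 0.0316
MTTF = 1 / 0.0316
MTTF = 31.6456

31.6456


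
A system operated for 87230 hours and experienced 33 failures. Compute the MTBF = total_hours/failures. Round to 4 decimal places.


total_hours = 87230
failures = 33
MTBF = 87230 / 33
MTBF = 2643.3333

2643.3333


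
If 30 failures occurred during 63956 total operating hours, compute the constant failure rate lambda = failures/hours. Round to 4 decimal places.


failures = 30
total_hours = 63956
lambda = 30 / 63956
lambda = 0.0005

0.0005


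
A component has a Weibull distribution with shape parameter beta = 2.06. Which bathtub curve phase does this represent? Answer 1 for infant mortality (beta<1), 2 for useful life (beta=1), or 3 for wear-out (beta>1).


beta = 2.06
Compare beta to 1:
beta < 1 => infant mortality (phase 1)
beta = 1 => useful life (phase 2)
beta > 1 => wear-out (phase 3)
Since beta = 2.06, this is wear-out (increasing failure rate)
Phase = 3

3


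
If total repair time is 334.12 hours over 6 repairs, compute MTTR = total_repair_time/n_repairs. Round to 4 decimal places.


total_repair_time = 334.12
n_repairs = 6
MTTR = 334.12 / 6
MTTR = 55.6867

55.6867


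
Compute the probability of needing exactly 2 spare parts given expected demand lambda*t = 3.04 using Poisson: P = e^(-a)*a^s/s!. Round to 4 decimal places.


a = 3.04, s = 2
e^(-a) = e^(-3.04) = 0.0478
a^s = 3.04^2 = 9.2416
s! = 2
P = 0.0478 * 9.2416 / 2
P = 0.221

0.221


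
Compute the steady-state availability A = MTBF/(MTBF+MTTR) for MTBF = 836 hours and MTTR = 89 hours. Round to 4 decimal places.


MTBF = 836
MTTR = 89
MTBF + MTTR = 925
A = 836 / 925
A = 0.9038

0.9038


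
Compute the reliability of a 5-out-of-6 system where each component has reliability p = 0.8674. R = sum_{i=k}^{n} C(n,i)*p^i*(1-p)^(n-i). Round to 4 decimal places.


k = 5, n = 6, p = 0.8674
i=5: C(6,5)=6 * 0.8674^5 * 0.1326^1 = 0.3907
i=6: C(6,6)=1 * 0.8674^6 * 0.1326^0 = 0.4259
R = sum of terms = 0.8166

0.8166


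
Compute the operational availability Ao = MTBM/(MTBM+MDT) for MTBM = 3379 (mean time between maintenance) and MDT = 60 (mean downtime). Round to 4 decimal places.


MTBM = 3379
MDT = 60
MTBM + MDT = 3439
Ao = 3379 / 3439
Ao = 0.9826

0.9826


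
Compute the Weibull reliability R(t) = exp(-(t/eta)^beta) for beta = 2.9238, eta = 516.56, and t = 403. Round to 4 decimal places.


beta = 2.9238, eta = 516.56, t = 403
t/eta = 403 / 516.56 = 0.7802
(t/eta)^beta = 0.7802^2.9238 = 0.4839
R(t) = exp(-0.4839)
R(t) = 0.6164

0.6164


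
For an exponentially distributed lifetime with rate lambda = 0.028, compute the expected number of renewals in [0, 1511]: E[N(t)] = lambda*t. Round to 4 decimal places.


lambda = 0.028
t = 1511
E[N(t)] = lambda * t
E[N(t)] = 0.028 * 1511
E[N(t)] = 42.308

42.308


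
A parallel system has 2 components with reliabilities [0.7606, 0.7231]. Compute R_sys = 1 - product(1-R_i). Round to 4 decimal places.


Components: [0.7606, 0.7231]
(1 - 0.7606) = 0.2394, running product = 0.2394
(1 - 0.7231) = 0.2769, running product = 0.0663
Product of (1-R_i) = 0.0663
R_sys = 1 - 0.0663 = 0.9337

0.9337


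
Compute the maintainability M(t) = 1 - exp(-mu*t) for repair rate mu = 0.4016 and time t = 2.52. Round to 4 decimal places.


mu = 0.4016, t = 2.52
mu * t = 0.4016 * 2.52 = 1.012
exp(-1.012) = 0.3635
M(t) = 1 - 0.3635
M(t) = 0.6365

0.6365


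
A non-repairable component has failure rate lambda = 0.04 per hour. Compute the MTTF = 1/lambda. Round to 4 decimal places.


lambda = 0.04
MTTF = 1 / 0.04
MTTF = 25.0

25.0


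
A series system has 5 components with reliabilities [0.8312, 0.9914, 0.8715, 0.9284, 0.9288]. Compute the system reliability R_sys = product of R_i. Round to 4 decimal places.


Components: [0.8312, 0.9914, 0.8715, 0.9284, 0.9288]
After component 1 (R=0.8312): product = 0.8312
After component 2 (R=0.9914): product = 0.8241
After component 3 (R=0.8715): product = 0.7182
After component 4 (R=0.9284): product = 0.6667
After component 5 (R=0.9288): product = 0.6193
R_sys = 0.6193

0.6193


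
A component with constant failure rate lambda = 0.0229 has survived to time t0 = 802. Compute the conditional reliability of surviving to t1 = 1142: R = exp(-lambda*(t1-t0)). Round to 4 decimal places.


lambda = 0.0229
t0 = 802, t1 = 1142
t1 - t0 = 340
lambda * (t1-t0) = 0.0229 * 340 = 7.786
R = exp(-7.786)
R = 0.0004

0.0004


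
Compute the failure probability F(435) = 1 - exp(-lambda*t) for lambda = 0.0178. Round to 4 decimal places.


lambda = 0.0178, t = 435
lambda * t = 7.743
exp(-7.743) = 0.0004
F(t) = 1 - 0.0004
F(t) = 0.9996

0.9996


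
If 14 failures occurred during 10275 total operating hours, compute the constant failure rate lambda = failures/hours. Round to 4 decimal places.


failures = 14
total_hours = 10275
lambda = 14 / 10275
lambda = 0.0014

0.0014


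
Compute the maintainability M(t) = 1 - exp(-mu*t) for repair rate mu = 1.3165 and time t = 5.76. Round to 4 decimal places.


mu = 1.3165, t = 5.76
mu * t = 1.3165 * 5.76 = 7.583
exp(-7.583) = 0.0005
M(t) = 1 - 0.0005
M(t) = 0.9995

0.9995


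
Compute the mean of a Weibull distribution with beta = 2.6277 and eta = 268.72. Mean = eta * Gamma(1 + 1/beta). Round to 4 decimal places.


beta = 2.6277, eta = 268.72
1/beta = 0.3806
1 + 1/beta = 1.3806
Gamma(1.3806) = 0.8885
Mean = 268.72 * 0.8885
Mean = 238.7567

238.7567


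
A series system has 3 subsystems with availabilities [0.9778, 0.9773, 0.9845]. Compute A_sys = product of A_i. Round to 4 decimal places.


Subsystems: [0.9778, 0.9773, 0.9845]
After subsystem 1 (A=0.9778): product = 0.9778
After subsystem 2 (A=0.9773): product = 0.9556
After subsystem 3 (A=0.9845): product = 0.9408
A_sys = 0.9408

0.9408


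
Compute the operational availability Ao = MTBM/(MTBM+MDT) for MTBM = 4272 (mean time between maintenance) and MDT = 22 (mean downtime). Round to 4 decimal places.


MTBM = 4272
MDT = 22
MTBM + MDT = 4294
Ao = 4272 / 4294
Ao = 0.9949

0.9949


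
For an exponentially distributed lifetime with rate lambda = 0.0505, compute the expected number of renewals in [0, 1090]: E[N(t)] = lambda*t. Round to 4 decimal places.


lambda = 0.0505
t = 1090
E[N(t)] = lambda * t
E[N(t)] = 0.0505 * 1090
E[N(t)] = 55.045

55.045


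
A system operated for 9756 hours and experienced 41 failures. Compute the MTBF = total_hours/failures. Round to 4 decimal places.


total_hours = 9756
failures = 41
MTBF = 9756 / 41
MTBF = 237.9512

237.9512


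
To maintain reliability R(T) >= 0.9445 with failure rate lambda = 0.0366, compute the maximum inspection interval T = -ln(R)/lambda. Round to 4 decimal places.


R_target = 0.9445
lambda = 0.0366
-ln(0.9445) = 0.0571
T = 0.0571 / 0.0366
T = 1.5601

1.5601


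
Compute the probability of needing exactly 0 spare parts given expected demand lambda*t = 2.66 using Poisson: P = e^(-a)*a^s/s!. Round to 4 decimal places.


a = 2.66, s = 0
e^(-a) = e^(-2.66) = 0.0699
a^s = 2.66^0 = 1.0
s! = 1
P = 0.0699 * 1.0 / 1
P = 0.0699

0.0699


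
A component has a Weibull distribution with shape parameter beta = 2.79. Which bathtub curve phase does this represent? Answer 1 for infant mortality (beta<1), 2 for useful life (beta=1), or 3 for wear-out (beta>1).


beta = 2.79
Compare beta to 1:
beta < 1 => infant mortality (phase 1)
beta = 1 => useful life (phase 2)
beta > 1 => wear-out (phase 3)
Since beta = 2.79, this is wear-out (increasing failure rate)
Phase = 3

3


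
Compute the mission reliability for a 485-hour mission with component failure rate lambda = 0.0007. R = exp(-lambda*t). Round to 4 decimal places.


lambda = 0.0007
mission_time = 485
lambda * t = 0.0007 * 485 = 0.3395
R = exp(-0.3395)
R = 0.7121

0.7121


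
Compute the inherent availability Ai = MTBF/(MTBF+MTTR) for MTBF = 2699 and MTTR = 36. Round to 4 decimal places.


MTBF = 2699
MTTR = 36
MTBF + MTTR = 2735
Ai = 2699 / 2735
Ai = 0.9868

0.9868


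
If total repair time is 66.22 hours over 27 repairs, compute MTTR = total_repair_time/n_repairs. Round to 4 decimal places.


total_repair_time = 66.22
n_repairs = 27
MTTR = 66.22 / 27
MTTR = 2.4526

2.4526


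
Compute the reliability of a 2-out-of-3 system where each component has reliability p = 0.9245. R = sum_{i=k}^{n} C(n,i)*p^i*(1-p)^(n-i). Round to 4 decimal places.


k = 2, n = 3, p = 0.9245
i=2: C(3,2)=3 * 0.9245^2 * 0.0755^1 = 0.1936
i=3: C(3,3)=1 * 0.9245^3 * 0.0755^0 = 0.7902
R = sum of terms = 0.9838

0.9838


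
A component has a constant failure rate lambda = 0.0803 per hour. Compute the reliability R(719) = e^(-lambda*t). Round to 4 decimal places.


lambda = 0.0803
t = 719
lambda * t = 57.7357
R(t) = e^(-57.7357)
R(t) = 0.0

0.0


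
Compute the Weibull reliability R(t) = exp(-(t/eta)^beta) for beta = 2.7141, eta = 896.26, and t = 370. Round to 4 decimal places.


beta = 2.7141, eta = 896.26, t = 370
t/eta = 370 / 896.26 = 0.4128
(t/eta)^beta = 0.4128^2.7141 = 0.0906
R(t) = exp(-0.0906)
R(t) = 0.9134

0.9134


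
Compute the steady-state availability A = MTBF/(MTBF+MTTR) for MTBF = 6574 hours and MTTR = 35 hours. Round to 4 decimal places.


MTBF = 6574
MTTR = 35
MTBF + MTTR = 6609
A = 6574 / 6609
A = 0.9947

0.9947


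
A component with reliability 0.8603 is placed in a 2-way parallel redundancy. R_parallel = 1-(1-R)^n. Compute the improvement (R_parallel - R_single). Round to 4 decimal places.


R_single = 0.8603, n = 2
1 - R_single = 0.1397
(1 - R_single)^n = 0.1397^2 = 0.0195
R_parallel = 1 - 0.0195 = 0.9805
Improvement = 0.9805 - 0.8603
Improvement = 0.1202

0.1202


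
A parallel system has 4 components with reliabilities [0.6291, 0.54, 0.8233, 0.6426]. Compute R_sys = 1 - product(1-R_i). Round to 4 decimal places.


Components: [0.6291, 0.54, 0.8233, 0.6426]
(1 - 0.6291) = 0.3709, running product = 0.3709
(1 - 0.54) = 0.46, running product = 0.1706
(1 - 0.8233) = 0.1767, running product = 0.0301
(1 - 0.6426) = 0.3574, running product = 0.0108
Product of (1-R_i) = 0.0108
R_sys = 1 - 0.0108 = 0.9892

0.9892


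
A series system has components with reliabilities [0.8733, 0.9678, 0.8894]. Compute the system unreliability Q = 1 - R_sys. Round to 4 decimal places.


Components: [0.8733, 0.9678, 0.8894]
After component 1: product = 0.8733
After component 2: product = 0.8452
After component 3: product = 0.7517
R_sys = 0.7517
Q = 1 - 0.7517 = 0.2483

0.2483


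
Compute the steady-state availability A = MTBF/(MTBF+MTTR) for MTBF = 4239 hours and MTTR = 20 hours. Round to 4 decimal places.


MTBF = 4239
MTTR = 20
MTBF + MTTR = 4259
A = 4239 / 4259
A = 0.9953

0.9953


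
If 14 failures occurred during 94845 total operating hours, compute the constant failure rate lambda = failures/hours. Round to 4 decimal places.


failures = 14
total_hours = 94845
lambda = 14 / 94845
lambda = 0.0001

0.0001


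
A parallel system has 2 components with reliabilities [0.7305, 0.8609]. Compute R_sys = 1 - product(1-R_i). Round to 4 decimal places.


Components: [0.7305, 0.8609]
(1 - 0.7305) = 0.2695, running product = 0.2695
(1 - 0.8609) = 0.1391, running product = 0.0375
Product of (1-R_i) = 0.0375
R_sys = 1 - 0.0375 = 0.9625

0.9625


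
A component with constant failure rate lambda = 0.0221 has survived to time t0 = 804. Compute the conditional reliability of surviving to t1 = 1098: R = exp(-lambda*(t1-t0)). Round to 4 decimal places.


lambda = 0.0221
t0 = 804, t1 = 1098
t1 - t0 = 294
lambda * (t1-t0) = 0.0221 * 294 = 6.4974
R = exp(-6.4974)
R = 0.0015

0.0015


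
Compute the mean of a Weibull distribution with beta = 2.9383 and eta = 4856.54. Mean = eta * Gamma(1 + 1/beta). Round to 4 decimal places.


beta = 2.9383, eta = 4856.54
1/beta = 0.3403
1 + 1/beta = 1.3403
Gamma(1.3403) = 0.8922
Mean = 4856.54 * 0.8922
Mean = 4332.9006

4332.9006


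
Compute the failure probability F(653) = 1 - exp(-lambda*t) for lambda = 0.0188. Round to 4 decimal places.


lambda = 0.0188, t = 653
lambda * t = 12.2764
exp(-12.2764) = 0.0
F(t) = 1 - 0.0
F(t) = 1.0

1.0


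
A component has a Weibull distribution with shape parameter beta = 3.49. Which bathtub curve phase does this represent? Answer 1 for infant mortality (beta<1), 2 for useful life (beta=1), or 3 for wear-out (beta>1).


beta = 3.49
Compare beta to 1:
beta < 1 => infant mortality (phase 1)
beta = 1 => useful life (phase 2)
beta > 1 => wear-out (phase 3)
Since beta = 3.49, this is wear-out (increasing failure rate)
Phase = 3

3


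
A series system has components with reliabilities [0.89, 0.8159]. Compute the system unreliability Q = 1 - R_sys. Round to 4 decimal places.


Components: [0.89, 0.8159]
After component 1: product = 0.89
After component 2: product = 0.7262
R_sys = 0.7262
Q = 1 - 0.7262 = 0.2738

0.2738


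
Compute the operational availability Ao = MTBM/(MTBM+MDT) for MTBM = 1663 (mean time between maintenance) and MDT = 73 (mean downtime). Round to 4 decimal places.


MTBM = 1663
MDT = 73
MTBM + MDT = 1736
Ao = 1663 / 1736
Ao = 0.9579

0.9579


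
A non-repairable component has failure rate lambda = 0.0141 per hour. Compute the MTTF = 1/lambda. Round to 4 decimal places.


lambda = 0.0141
MTTF = 1 / 0.0141
MTTF = 70.922

70.922


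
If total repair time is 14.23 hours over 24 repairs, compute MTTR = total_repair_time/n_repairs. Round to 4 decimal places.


total_repair_time = 14.23
n_repairs = 24
MTTR = 14.23 / 24
MTTR = 0.5929

0.5929


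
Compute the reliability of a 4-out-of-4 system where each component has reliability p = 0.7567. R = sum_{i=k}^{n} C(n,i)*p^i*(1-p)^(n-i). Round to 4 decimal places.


k = 4, n = 4, p = 0.7567
i=4: C(4,4)=1 * 0.7567^4 * 0.2433^0 = 0.3279
R = sum of terms = 0.3279

0.3279


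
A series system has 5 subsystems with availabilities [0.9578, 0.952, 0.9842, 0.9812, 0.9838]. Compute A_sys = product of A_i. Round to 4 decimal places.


Subsystems: [0.9578, 0.952, 0.9842, 0.9812, 0.9838]
After subsystem 1 (A=0.9578): product = 0.9578
After subsystem 2 (A=0.952): product = 0.9118
After subsystem 3 (A=0.9842): product = 0.8974
After subsystem 4 (A=0.9812): product = 0.8805
After subsystem 5 (A=0.9838): product = 0.8663
A_sys = 0.8663

0.8663


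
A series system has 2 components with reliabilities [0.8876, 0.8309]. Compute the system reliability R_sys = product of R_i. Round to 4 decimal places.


Components: [0.8876, 0.8309]
After component 1 (R=0.8876): product = 0.8876
After component 2 (R=0.8309): product = 0.7375
R_sys = 0.7375

0.7375


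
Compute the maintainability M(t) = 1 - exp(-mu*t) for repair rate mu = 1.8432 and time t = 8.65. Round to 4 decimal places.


mu = 1.8432, t = 8.65
mu * t = 1.8432 * 8.65 = 15.9437
exp(-15.9437) = 0.0
M(t) = 1 - 0.0
M(t) = 1.0

1.0


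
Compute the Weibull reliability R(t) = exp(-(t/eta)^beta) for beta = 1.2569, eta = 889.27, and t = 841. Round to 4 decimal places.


beta = 1.2569, eta = 889.27, t = 841
t/eta = 841 / 889.27 = 0.9457
(t/eta)^beta = 0.9457^1.2569 = 0.9323
R(t) = exp(-0.9323)
R(t) = 0.3937

0.3937


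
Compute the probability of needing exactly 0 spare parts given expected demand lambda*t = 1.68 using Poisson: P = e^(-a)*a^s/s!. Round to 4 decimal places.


a = 1.68, s = 0
e^(-a) = e^(-1.68) = 0.1864
a^s = 1.68^0 = 1.0
s! = 1
P = 0.1864 * 1.0 / 1
P = 0.1864

0.1864


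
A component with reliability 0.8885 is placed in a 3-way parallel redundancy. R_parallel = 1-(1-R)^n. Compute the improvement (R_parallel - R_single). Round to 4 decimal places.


R_single = 0.8885, n = 3
1 - R_single = 0.1115
(1 - R_single)^n = 0.1115^3 = 0.0014
R_parallel = 1 - 0.0014 = 0.9986
Improvement = 0.9986 - 0.8885
Improvement = 0.1101

0.1101


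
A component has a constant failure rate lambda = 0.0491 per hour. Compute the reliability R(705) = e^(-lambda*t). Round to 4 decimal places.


lambda = 0.0491
t = 705
lambda * t = 34.6155
R(t) = e^(-34.6155)
R(t) = 0.0

0.0


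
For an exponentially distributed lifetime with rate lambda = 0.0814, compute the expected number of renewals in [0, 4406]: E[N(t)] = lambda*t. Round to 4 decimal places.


lambda = 0.0814
t = 4406
E[N(t)] = lambda * t
E[N(t)] = 0.0814 * 4406
E[N(t)] = 358.6484

358.6484


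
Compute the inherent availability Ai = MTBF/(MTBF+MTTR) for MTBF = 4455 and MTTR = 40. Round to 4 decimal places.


MTBF = 4455
MTTR = 40
MTBF + MTTR = 4495
Ai = 4455 / 4495
Ai = 0.9911

0.9911


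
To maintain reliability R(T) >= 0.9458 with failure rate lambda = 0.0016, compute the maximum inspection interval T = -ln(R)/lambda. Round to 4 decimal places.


R_target = 0.9458
lambda = 0.0016
-ln(0.9458) = 0.0557
T = 0.0557 / 0.0016
T = 34.8276

34.8276


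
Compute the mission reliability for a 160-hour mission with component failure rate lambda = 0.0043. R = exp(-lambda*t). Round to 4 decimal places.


lambda = 0.0043
mission_time = 160
lambda * t = 0.0043 * 160 = 0.688
R = exp(-0.688)
R = 0.5026

0.5026


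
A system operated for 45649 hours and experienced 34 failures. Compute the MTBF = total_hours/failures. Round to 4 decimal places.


total_hours = 45649
failures = 34
MTBF = 45649 / 34
MTBF = 1342.6176

1342.6176


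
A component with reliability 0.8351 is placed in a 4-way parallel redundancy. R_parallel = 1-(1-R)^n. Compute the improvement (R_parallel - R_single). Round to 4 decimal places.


R_single = 0.8351, n = 4
1 - R_single = 0.1649
(1 - R_single)^n = 0.1649^4 = 0.0007
R_parallel = 1 - 0.0007 = 0.9993
Improvement = 0.9993 - 0.8351
Improvement = 0.1642

0.1642


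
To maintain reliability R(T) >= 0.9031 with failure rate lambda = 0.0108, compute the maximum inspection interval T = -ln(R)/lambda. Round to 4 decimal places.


R_target = 0.9031
lambda = 0.0108
-ln(0.9031) = 0.1019
T = 0.1019 / 0.0108
T = 9.4372

9.4372


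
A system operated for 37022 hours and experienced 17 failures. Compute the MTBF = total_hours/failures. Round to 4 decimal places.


total_hours = 37022
failures = 17
MTBF = 37022 / 17
MTBF = 2177.7647

2177.7647


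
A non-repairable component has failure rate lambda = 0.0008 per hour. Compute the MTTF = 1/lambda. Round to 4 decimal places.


lambda = 0.0008
MTTF = 1 / 0.0008
MTTF = 1250.0

1250.0


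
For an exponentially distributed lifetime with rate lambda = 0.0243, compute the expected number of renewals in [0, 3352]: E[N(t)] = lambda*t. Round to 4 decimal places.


lambda = 0.0243
t = 3352
E[N(t)] = lambda * t
E[N(t)] = 0.0243 * 3352
E[N(t)] = 81.4536

81.4536


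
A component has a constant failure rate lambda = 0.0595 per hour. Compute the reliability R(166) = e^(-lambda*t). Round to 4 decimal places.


lambda = 0.0595
t = 166
lambda * t = 9.877
R(t) = e^(-9.877)
R(t) = 0.0001

0.0001


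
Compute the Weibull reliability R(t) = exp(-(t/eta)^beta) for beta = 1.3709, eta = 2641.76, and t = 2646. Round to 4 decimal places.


beta = 1.3709, eta = 2641.76, t = 2646
t/eta = 2646 / 2641.76 = 1.0016
(t/eta)^beta = 1.0016^1.3709 = 1.0022
R(t) = exp(-1.0022)
R(t) = 0.3671

0.3671


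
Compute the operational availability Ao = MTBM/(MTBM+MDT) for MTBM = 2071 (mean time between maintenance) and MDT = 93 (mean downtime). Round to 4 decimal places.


MTBM = 2071
MDT = 93
MTBM + MDT = 2164
Ao = 2071 / 2164
Ao = 0.957

0.957


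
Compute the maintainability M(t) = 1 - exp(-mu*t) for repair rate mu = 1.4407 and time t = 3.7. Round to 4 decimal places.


mu = 1.4407, t = 3.7
mu * t = 1.4407 * 3.7 = 5.3306
exp(-5.3306) = 0.0048
M(t) = 1 - 0.0048
M(t) = 0.9952

0.9952


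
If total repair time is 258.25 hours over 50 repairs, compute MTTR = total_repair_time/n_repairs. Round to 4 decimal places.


total_repair_time = 258.25
n_repairs = 50
MTTR = 258.25 / 50
MTTR = 5.165

5.165


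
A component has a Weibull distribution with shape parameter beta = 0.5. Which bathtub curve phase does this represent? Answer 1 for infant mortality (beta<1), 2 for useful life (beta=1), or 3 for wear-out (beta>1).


beta = 0.5
Compare beta to 1:
beta < 1 => infant mortality (phase 1)
beta = 1 => useful life (phase 2)
beta > 1 => wear-out (phase 3)
Since beta = 0.5, this is infant mortality (decreasing failure rate)
Phase = 1

1


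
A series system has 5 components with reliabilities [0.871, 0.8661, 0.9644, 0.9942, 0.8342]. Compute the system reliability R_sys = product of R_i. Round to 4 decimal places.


Components: [0.871, 0.8661, 0.9644, 0.9942, 0.8342]
After component 1 (R=0.871): product = 0.871
After component 2 (R=0.8661): product = 0.7544
After component 3 (R=0.9644): product = 0.7275
After component 4 (R=0.9942): product = 0.7233
After component 5 (R=0.8342): product = 0.6034
R_sys = 0.6034

0.6034


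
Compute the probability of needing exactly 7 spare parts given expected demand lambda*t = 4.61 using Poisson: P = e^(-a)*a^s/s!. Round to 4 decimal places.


a = 4.61, s = 7
e^(-a) = e^(-4.61) = 0.01
a^s = 4.61^7 = 44249.3074
s! = 5040
P = 0.01 * 44249.3074 / 5040
P = 0.0874

0.0874


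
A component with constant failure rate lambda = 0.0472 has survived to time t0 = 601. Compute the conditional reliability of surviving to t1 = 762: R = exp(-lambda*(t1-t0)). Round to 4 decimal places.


lambda = 0.0472
t0 = 601, t1 = 762
t1 - t0 = 161
lambda * (t1-t0) = 0.0472 * 161 = 7.5992
R = exp(-7.5992)
R = 0.0005

0.0005


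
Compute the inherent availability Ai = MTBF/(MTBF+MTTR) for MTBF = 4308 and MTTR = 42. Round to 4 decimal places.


MTBF = 4308
MTTR = 42
MTBF + MTTR = 4350
Ai = 4308 / 4350
Ai = 0.9903

0.9903


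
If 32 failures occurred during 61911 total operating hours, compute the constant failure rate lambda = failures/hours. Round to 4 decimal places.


failures = 32
total_hours = 61911
lambda = 32 / 61911
lambda = 0.0005

0.0005


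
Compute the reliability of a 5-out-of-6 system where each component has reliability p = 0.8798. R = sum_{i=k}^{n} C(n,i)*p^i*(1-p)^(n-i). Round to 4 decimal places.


k = 5, n = 6, p = 0.8798
i=5: C(6,5)=6 * 0.8798^5 * 0.1202^1 = 0.3802
i=6: C(6,6)=1 * 0.8798^6 * 0.1202^0 = 0.4638
R = sum of terms = 0.8439

0.8439


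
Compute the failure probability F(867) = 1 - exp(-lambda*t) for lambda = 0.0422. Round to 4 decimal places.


lambda = 0.0422, t = 867
lambda * t = 36.5874
exp(-36.5874) = 0.0
F(t) = 1 - 0.0
F(t) = 1.0

1.0


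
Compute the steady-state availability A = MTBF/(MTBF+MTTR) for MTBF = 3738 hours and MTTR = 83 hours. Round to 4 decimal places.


MTBF = 3738
MTTR = 83
MTBF + MTTR = 3821
A = 3738 / 3821
A = 0.9783

0.9783


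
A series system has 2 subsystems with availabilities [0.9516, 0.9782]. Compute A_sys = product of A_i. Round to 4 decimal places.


Subsystems: [0.9516, 0.9782]
After subsystem 1 (A=0.9516): product = 0.9516
After subsystem 2 (A=0.9782): product = 0.9309
A_sys = 0.9309

0.9309


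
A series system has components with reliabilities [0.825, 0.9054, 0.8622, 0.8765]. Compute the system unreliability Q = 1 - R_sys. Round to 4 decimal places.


Components: [0.825, 0.9054, 0.8622, 0.8765]
After component 1: product = 0.825
After component 2: product = 0.747
After component 3: product = 0.644
After component 4: product = 0.5645
R_sys = 0.5645
Q = 1 - 0.5645 = 0.4355

0.4355


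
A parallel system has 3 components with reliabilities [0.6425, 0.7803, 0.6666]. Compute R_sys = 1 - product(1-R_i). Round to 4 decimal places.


Components: [0.6425, 0.7803, 0.6666]
(1 - 0.6425) = 0.3575, running product = 0.3575
(1 - 0.7803) = 0.2197, running product = 0.0785
(1 - 0.6666) = 0.3334, running product = 0.0262
Product of (1-R_i) = 0.0262
R_sys = 1 - 0.0262 = 0.9738

0.9738


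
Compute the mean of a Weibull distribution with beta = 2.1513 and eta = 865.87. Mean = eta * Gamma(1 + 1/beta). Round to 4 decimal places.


beta = 2.1513, eta = 865.87
1/beta = 0.4648
1 + 1/beta = 1.4648
Gamma(1.4648) = 0.8856
Mean = 865.87 * 0.8856
Mean = 766.821

766.821


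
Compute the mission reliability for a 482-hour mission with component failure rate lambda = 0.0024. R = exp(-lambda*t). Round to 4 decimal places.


lambda = 0.0024
mission_time = 482
lambda * t = 0.0024 * 482 = 1.1568
R = exp(-1.1568)
R = 0.3145

0.3145


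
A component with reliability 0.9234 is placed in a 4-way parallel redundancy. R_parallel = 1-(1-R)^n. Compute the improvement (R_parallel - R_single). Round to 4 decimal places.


R_single = 0.9234, n = 4
1 - R_single = 0.0766
(1 - R_single)^n = 0.0766^4 = 0.0
R_parallel = 1 - 0.0 = 1.0
Improvement = 1.0 - 0.9234
Improvement = 0.0766

0.0766


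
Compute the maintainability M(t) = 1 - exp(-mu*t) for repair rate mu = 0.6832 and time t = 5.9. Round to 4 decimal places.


mu = 0.6832, t = 5.9
mu * t = 0.6832 * 5.9 = 4.0309
exp(-4.0309) = 0.0178
M(t) = 1 - 0.0178
M(t) = 0.9822

0.9822


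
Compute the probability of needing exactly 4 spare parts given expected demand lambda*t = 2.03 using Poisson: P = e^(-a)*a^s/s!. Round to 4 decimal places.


a = 2.03, s = 4
e^(-a) = e^(-2.03) = 0.1313
a^s = 2.03^4 = 16.9818
s! = 24
P = 0.1313 * 16.9818 / 24
P = 0.0929

0.0929


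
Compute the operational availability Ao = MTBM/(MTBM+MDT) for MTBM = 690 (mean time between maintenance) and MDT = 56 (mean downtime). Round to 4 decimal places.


MTBM = 690
MDT = 56
MTBM + MDT = 746
Ao = 690 / 746
Ao = 0.9249

0.9249


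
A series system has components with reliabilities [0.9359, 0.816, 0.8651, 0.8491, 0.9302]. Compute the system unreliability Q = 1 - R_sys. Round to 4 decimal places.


Components: [0.9359, 0.816, 0.8651, 0.8491, 0.9302]
After component 1: product = 0.9359
After component 2: product = 0.7637
After component 3: product = 0.6607
After component 4: product = 0.561
After component 5: product = 0.5218
R_sys = 0.5218
Q = 1 - 0.5218 = 0.4782

0.4782


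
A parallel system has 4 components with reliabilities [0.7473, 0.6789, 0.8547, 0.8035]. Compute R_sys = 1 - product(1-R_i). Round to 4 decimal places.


Components: [0.7473, 0.6789, 0.8547, 0.8035]
(1 - 0.7473) = 0.2527, running product = 0.2527
(1 - 0.6789) = 0.3211, running product = 0.0811
(1 - 0.8547) = 0.1453, running product = 0.0118
(1 - 0.8035) = 0.1965, running product = 0.0023
Product of (1-R_i) = 0.0023
R_sys = 1 - 0.0023 = 0.9977

0.9977


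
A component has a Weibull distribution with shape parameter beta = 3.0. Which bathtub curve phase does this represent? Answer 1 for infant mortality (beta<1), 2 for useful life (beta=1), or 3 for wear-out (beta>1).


beta = 3.0
Compare beta to 1:
beta < 1 => infant mortality (phase 1)
beta = 1 => useful life (phase 2)
beta > 1 => wear-out (phase 3)
Since beta = 3.0, this is wear-out (increasing failure rate)
Phase = 3

3


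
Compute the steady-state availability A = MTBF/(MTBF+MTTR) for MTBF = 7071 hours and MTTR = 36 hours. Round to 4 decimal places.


MTBF = 7071
MTTR = 36
MTBF + MTTR = 7107
A = 7071 / 7107
A = 0.9949

0.9949


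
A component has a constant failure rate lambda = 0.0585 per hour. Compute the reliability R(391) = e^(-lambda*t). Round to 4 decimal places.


lambda = 0.0585
t = 391
lambda * t = 22.8735
R(t) = e^(-22.8735)
R(t) = 0.0

0.0


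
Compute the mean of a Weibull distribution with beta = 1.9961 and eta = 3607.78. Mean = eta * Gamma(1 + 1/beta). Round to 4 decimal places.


beta = 1.9961, eta = 3607.78
1/beta = 0.501
1 + 1/beta = 1.501
Gamma(1.501) = 0.8863
Mean = 3607.78 * 0.8863
Mean = 3197.4272

3197.4272


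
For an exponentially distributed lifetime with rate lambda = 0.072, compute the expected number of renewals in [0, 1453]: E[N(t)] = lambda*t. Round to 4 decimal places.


lambda = 0.072
t = 1453
E[N(t)] = lambda * t
E[N(t)] = 0.072 * 1453
E[N(t)] = 104.616

104.616


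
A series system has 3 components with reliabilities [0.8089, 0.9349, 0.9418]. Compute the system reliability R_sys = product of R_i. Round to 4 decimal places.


Components: [0.8089, 0.9349, 0.9418]
After component 1 (R=0.8089): product = 0.8089
After component 2 (R=0.9349): product = 0.7562
After component 3 (R=0.9418): product = 0.7122
R_sys = 0.7122

0.7122


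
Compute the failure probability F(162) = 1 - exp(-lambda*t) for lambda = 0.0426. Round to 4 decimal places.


lambda = 0.0426, t = 162
lambda * t = 6.9012
exp(-6.9012) = 0.001
F(t) = 1 - 0.001
F(t) = 0.999

0.999


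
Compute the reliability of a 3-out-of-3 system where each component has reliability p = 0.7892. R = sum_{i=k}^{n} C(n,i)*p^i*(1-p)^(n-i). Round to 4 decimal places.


k = 3, n = 3, p = 0.7892
i=3: C(3,3)=1 * 0.7892^3 * 0.2108^0 = 0.4915
R = sum of terms = 0.4915

0.4915


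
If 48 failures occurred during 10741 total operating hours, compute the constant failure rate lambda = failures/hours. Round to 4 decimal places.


failures = 48
total_hours = 10741
lambda = 48 / 10741
lambda = 0.0045

0.0045
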